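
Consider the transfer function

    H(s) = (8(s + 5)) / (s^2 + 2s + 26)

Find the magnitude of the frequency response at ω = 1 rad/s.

Substitute s = j1: numerator = 40 + j8, denominator = 25 + j2.
|H(j1)| = |40 + j8| / |25 + j2| = 40.792 / 25.080 ≈ 1.626.

|H(j1)| ≈ 1.626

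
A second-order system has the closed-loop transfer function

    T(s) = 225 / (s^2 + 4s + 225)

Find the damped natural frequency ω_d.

Comparing s^2 + 4s + 225 to s^2 + 2ζωₙs + ωₙ²: ωₙ = 15 rad/s and ζ = 4/(2·15) ≈ 0.1333.
ζωₙ = 4/2 = 2, so ω_d = ωₙ√(1−ζ²) = √(ωₙ² − (ζωₙ)²) = √(225 − 2²) = √221 ≈ 14.87 rad/s.

ω_d ≈ 14.87 rad/s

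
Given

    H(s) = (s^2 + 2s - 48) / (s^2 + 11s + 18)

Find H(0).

H(0) = -8/3 ≈ -2.667

Set s = 0: H(0) = (-48) / (18) = -8/3.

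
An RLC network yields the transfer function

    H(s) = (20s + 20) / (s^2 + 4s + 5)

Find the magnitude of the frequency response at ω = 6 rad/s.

|H(j6)| ≈ 3.103

Substitute s = j6: numerator = 20 + j120, denominator = -31 + j24.
|H(j6)| = |20 + j120| / |-31 + j24| = 121.66 / 39.205 ≈ 3.103.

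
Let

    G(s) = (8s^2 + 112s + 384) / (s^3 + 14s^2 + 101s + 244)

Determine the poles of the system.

The poles are the roots of the denominator s^3 + 14s^2 + 101s + 244 = 0.
Trying s = -4: the polynomial evaluates to 0, so (s + 4) is a factor.
Dividing out leaves s^2 + 10s + 61 = 0.
The quadratic formula then gives s = -5 ± 6j.

s = -5 + 6j, -5 - 6j, -4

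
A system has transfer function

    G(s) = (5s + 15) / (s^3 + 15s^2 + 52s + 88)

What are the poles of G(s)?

The poles are the roots of the denominator s^3 + 15s^2 + 52s + 88 = 0.
Trying s = -11: the polynomial evaluates to 0, so (s + 11) is a factor.
Dividing out leaves s^2 + 4s + 8 = 0.
The quadratic formula then gives s = -2 ± 2j.

s = -11, -2 + 2j, -2 - 2j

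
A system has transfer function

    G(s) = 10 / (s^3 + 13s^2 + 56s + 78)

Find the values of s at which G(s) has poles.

The poles are the roots of the denominator s^3 + 13s^2 + 56s + 78 = 0.
Trying s = -3: the polynomial evaluates to 0, so (s + 3) is a factor.
Dividing out leaves s^2 + 10s + 26 = 0.
The quadratic formula then gives s = -5 ± 1j.

s = -5 ± j, -3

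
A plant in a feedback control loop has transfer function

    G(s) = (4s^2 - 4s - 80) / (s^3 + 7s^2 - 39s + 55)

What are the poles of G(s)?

s = 2 + j, 2 - j, -11

The poles are the roots of the denominator s^3 + 7s^2 - 39s + 55 = 0.
Trying s = -11: the polynomial evaluates to 0, so (s + 11) is a factor.
Dividing out leaves s^2 - 4s + 5 = 0.
The quadratic formula then gives s = 2 ± 1j.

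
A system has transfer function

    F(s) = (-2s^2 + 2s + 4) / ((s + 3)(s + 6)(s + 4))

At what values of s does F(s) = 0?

s = 2, -1

Set the numerator to zero: -2s^2 + 2s + 4 = 0, i.e. -2·(s^2 - s - 2) = 0.
Factoring: (s - 2)(s + 1) = 0.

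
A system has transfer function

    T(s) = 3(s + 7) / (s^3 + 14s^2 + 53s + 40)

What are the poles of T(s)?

s = -8, -1, -5

The poles are the roots of the denominator s^3 + 14s^2 + 53s + 40 = 0.
Trying s = -8: the polynomial evaluates to 0, so (s + 8) is a factor.
Dividing out leaves s^2 + 6s + 5 = 0.
Factoring the quadratic: (s + 1)(s + 5) = 0.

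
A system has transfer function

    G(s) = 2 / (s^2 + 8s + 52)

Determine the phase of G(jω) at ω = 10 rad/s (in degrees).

∠G(j10) ≈ -121.0°

At s = j10: numerator = 2, denominator = -48 + j80.
∠G = ∠num − ∠den = 0° − (120.96°) = -121.0°.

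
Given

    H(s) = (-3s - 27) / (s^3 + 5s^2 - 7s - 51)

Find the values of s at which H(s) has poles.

s = 3, -4 + j, -4 - j

The poles are the roots of the denominator s^3 + 5s^2 - 7s - 51 = 0.
Trying s = 3: the polynomial evaluates to 0, so (s - 3) is a factor.
Dividing out leaves s^2 + 8s + 17 = 0.
The quadratic formula then gives s = -4 ± 1j.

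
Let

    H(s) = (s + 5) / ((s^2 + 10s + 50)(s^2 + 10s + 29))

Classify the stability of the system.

The poles can be read from the denominator factors: s = -5 ± 5j, -5 ± 2j.
Since all poles lie strictly in the left half-plane, the system is stable.

stable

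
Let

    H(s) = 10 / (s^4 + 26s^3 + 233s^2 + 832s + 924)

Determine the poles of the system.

The poles are the roots of the denominator s^4 + 26s^3 + 233s^2 + 832s + 924 = 0.
Trying s = -6: the polynomial evaluates to 0, so (s + 6) is a factor.
Dividing out leaves s^3 + 20s^2 + 113s + 154 = 0.
This factors further as (s + 7)(s + 11)(s + 2) = 0.

s = -6, -7, -11, -2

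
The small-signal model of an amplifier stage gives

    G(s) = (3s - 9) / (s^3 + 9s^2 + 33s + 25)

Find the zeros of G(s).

Set the numerator to zero: 3s - 9 = 0, i.e. 3·(s - 3) = 0.
So s = 3.

s = 3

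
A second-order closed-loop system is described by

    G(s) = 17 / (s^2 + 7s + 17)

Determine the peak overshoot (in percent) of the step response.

%OS ≈ 0.644%

Comparing s^2 + 7s + 17 to s^2 + 2ζωₙs + ωₙ²: ωₙ = √17 ≈ 4.123 rad/s and ζ = 7/(2·√17) ≈ 0.8489.
%OS = 100·exp(−πζ/√(1−ζ²)) = 100·exp(−π·0.8489/√(1−0.8489²)) ≈ 0.644%.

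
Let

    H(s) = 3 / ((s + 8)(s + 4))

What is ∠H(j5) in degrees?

At s = j5: numerator = 3, denominator = 7 + j60.
∠H = ∠num − ∠den = 0° − (83.346°) = -83.35°.

∠H(j5) ≈ -83.35°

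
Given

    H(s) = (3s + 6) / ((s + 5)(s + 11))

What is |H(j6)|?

Substitute s = j6: numerator = 6 + j18, denominator = 19 + j96.
|H(j6)| = |6 + j18| / |19 + j96| = 18.974 / 97.862 ≈ 0.1939.

|H(j6)| ≈ 0.1939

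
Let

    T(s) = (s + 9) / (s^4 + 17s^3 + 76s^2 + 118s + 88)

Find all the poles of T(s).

s = -4, -1 + j, -1 - j, -11

The poles are the roots of the denominator s^4 + 17s^3 + 76s^2 + 118s + 88 = 0.
Trying s = -4: the polynomial evaluates to 0, so (s + 4) is a factor.
Dividing out leaves s^3 + 13s^2 + 24s + 22 = 0.
This factors further as (s^2 + 2s + 2)(s + 11) = 0.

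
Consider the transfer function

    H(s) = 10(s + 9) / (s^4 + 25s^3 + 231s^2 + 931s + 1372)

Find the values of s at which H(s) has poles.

The poles are the roots of the denominator s^4 + 25s^3 + 231s^2 + 931s + 1372 = 0.
Trying s = -4: the polynomial evaluates to 0, so (s + 4) is a factor.
Dividing out leaves s^3 + 21s^2 + 147s + 343 = 0.
This factors further as (s + 7)^3 = 0.

s = -4, -7, -7, -7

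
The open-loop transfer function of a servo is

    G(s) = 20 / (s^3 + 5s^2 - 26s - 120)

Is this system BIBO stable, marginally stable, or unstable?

unstable

The denominator s^3 + 5s^2 - 26s - 120 factors as (s - 5)(s + 6)(s + 4), giving poles at s = 5, -6, -4.
Since the pole(s) at s = 5 lie in the right half-plane, the system is unstable.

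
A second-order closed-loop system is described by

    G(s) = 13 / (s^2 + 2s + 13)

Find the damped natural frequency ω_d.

Comparing s^2 + 2s + 13 to s^2 + 2ζωₙs + ωₙ²: ωₙ = √13 ≈ 3.606 rad/s and ζ = 2/(2·√13) ≈ 0.2774.
ζωₙ = 2/2 = 1, so ω_d = ωₙ√(1−ζ²) = √(ωₙ² − (ζωₙ)²) = √(13 − 1²) = √12 ≈ 3.464 rad/s.

ω_d ≈ 3.464 rad/s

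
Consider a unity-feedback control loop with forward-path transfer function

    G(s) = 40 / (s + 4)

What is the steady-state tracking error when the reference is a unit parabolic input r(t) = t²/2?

e_ss = ∞

G(s) has no poles at the origin.
This is a Type 0 system; Ka = lim_{s→0} s^2·G(s) = 0, so the steady-state error for a parabola input is infinite.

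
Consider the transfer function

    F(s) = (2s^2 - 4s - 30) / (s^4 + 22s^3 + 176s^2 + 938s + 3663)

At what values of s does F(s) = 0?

Set the numerator to zero: 2s^2 - 4s - 30 = 0, i.e. 2·(s^2 - 2s - 15) = 0.
Factoring: (s - 5)(s + 3) = 0.

s = 5, -3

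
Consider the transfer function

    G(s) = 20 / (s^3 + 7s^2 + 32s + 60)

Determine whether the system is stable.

stable

The denominator s^3 + 7s^2 + 32s + 60 factors as (s^2 + 4s + 20)(s + 3), giving poles at s = -2 + 4j, -2 - 4j, -3.
Since all poles lie strictly in the left half-plane, the system is stable.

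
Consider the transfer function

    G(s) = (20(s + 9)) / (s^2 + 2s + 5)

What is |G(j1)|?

|G(j1)| ≈ 40.50

Substitute s = j1: numerator = 180 + j20, denominator = 4 + j2.
|G(j1)| = |180 + j20| / |4 + j2| = 181.11 / 4.4721 ≈ 40.50.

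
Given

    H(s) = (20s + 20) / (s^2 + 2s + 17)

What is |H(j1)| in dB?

Substitute s = j1: numerator = 20 + j20, denominator = 16 + j2.
|H(j1)| = |20 + j20| / |16 + j2| = 28.284 / 16.125 ≈ 1.754.
In decibels: 20·log₁₀(1.754) ≈ 4.88 dB.

|H(j1)|_dB ≈ 4.88 dB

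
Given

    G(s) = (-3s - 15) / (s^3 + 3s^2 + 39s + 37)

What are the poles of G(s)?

The poles are the roots of the denominator s^3 + 3s^2 + 39s + 37 = 0.
Trying s = -1: the polynomial evaluates to 0, so (s + 1) is a factor.
Dividing out leaves s^2 + 2s + 37 = 0.
The quadratic formula then gives s = -1 ± 6j.

s = -1 ± 6j, -1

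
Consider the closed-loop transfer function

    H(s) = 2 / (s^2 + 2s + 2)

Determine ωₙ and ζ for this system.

Compare the denominator to the standard form s^2 + 2ζωₙs + ωₙ².
ωₙ² = 2, so ωₙ = √2 ≈ 1.414 rad/s.
2ζωₙ = 2, so ζ = 2/(2·√2) ≈ 0.7071.

ωₙ ≈ 1.414 rad/s, ζ ≈ 0.7071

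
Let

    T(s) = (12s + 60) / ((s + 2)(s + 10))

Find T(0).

T(0) = 3

Set s = 0: T(0) = (60) / (20) = 3.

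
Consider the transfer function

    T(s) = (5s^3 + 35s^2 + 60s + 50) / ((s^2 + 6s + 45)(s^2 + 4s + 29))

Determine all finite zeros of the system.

Set the numerator to zero: 5s^3 + 35s^2 + 60s + 50 = 0, i.e. 5·(s^3 + 7s^2 + 12s + 10) = 0.
Factoring: (s + 5)(s^2 + 2s + 2) = 0.

s = -5, -1 ± j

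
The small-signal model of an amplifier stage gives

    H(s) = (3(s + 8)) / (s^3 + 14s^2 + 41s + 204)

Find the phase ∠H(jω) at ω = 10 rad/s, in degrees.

∠H(j10) ≈ -154.9°

At s = j10: numerator = 24 + j30, denominator = -1196 - j590.
∠H = ∠num − ∠den = 51.340° − (-153.74°) = 205.1°, which wraps to -154.9°.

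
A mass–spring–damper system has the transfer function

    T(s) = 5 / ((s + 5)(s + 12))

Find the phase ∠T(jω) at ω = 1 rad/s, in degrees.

∠T(j1) ≈ -16.07°

At s = j1: numerator = 5, denominator = 59 + j17.
∠T = ∠num − ∠den = 0° − (16.074°) = -16.07°.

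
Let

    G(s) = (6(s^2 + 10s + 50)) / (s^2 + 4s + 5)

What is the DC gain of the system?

G(0) = 60

Set s = 0: G(0) = (300) / (5) = 60.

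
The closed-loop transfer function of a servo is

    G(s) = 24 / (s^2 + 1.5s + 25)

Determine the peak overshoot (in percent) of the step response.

%OS ≈ 62.1%

Comparing s^2 + 1.5s + 25 to s^2 + 2ζωₙs + ωₙ²: ωₙ = 5 rad/s and ζ = 1.5/(2·5) = 0.15.
%OS = 100·exp(−πζ/√(1−ζ²)) = 100·exp(−π·0.15/√(1−0.15²)) ≈ 62.1%.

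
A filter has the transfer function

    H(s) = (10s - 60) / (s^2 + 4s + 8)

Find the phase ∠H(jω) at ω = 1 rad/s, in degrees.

At s = j1: numerator = -60 + j10, denominator = 7 + j4.
∠H = ∠num − ∠den = 170.54° − (29.745°) = 140.8°.

∠H(j1) ≈ 140.8°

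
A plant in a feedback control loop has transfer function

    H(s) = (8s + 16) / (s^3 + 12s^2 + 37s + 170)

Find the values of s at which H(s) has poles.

s = -1 ± 4j, -10

The poles are the roots of the denominator s^3 + 12s^2 + 37s + 170 = 0.
Trying s = -10: the polynomial evaluates to 0, so (s + 10) is a factor.
Dividing out leaves s^2 + 2s + 17 = 0.
The quadratic formula then gives s = -1 ± 4j.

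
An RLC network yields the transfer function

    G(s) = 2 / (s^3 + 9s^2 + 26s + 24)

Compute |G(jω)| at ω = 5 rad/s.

|G(j5)| ≈ 0.009947

Substitute s = j5: numerator = 2, denominator = -201 + j5.
|G(j5)| = |2| / |-201 + j5| = 2 / 201.06 ≈ 0.009947.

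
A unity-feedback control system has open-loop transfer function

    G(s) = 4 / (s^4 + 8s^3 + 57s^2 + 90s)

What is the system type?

Type 1

The denominator has 1 factor of s at the origin (free integrator), so this is a Type 1 system.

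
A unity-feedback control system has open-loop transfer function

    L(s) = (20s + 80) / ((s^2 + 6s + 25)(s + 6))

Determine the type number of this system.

The denominator has no factor of s at the origin — no free integrator — so this is a Type 0 system.

Type 0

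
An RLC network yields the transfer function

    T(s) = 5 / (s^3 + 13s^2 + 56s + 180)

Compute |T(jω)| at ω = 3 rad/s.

Substitute s = j3: numerator = 5, denominator = 63 + j141.
|T(j3)| = |5| / |63 + j141| = 5 / 154.43 ≈ 0.03238.

|T(j3)| ≈ 0.03238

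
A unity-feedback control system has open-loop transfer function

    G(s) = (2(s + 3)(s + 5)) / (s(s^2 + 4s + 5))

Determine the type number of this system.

The denominator has 1 factor of s at the origin (free integrator), so this is a Type 1 system.

Type 1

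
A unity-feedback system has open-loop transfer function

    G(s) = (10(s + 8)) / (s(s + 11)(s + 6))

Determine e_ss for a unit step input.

e_ss = 0

G(s) has one pole at the origin.
This is a Type 1 system; for a step input the steady-state error is zero.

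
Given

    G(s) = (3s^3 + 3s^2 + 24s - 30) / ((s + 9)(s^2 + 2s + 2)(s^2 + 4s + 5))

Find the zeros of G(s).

s = -1 + 3j, -1 - 3j, 1

Set the numerator to zero: 3s^3 + 3s^2 + 24s - 30 = 0, i.e. 3·(s^3 + s^2 + 8s - 10) = 0.
Factoring: (s^2 + 2s + 10)(s - 1) = 0.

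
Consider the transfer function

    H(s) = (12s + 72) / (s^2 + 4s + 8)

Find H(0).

Set s = 0: H(0) = (72) / (8) = 9.

H(0) = 9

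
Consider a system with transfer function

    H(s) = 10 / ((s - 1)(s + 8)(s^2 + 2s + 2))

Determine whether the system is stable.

The poles can be read from the denominator factors: s = 1, -8, -1 + j, -1 - j.
Since the pole(s) at s = 1 lie in the right half-plane, the system is unstable.

unstable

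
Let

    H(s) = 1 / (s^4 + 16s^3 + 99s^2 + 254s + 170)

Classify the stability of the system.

The denominator s^4 + 16s^3 + 99s^2 + 254s + 170 factors as (s^2 + 10s + 34)(s + 5)(s + 1), giving poles at s = -5 + 3j, -5 - 3j, -5, -1.
Since all poles lie strictly in the left half-plane, the system is stable.

stable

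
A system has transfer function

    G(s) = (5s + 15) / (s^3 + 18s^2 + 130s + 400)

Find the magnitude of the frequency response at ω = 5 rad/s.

Substitute s = j5: numerator = 15 + j25, denominator = -50 + j525.
|G(j5)| = |15 + j25| / |-50 + j525| = 29.155 / 527.38 ≈ 0.05528.

|G(j5)| ≈ 0.05528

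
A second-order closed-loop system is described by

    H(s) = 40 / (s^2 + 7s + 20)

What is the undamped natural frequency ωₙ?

Compare the denominator to the standard form s^2 + 2ζωₙs + ωₙ².
ωₙ² = 20, so ωₙ = √20 ≈ 4.472 rad/s.

ωₙ ≈ 4.472 rad/s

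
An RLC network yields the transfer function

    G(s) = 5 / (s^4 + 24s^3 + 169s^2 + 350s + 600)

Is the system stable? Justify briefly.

stable

The denominator s^4 + 24s^3 + 169s^2 + 350s + 600 factors as (s + 12)(s^2 + 2s + 5)(s + 10), giving poles at s = -12, -1 + 2j, -1 - 2j, -10.
Since all poles lie strictly in the left half-plane, the system is stable.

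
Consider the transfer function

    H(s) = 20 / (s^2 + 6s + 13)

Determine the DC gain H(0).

At s = 0 each factor (s + a) contributes a and each (s^2 + bs + c) contributes c.
H(0) = 20·1 / ((13)) = 20/13 = 20/13.

H(0) = 20/13 ≈ 1.538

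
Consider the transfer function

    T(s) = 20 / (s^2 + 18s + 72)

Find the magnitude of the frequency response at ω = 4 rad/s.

Substitute s = j4: numerator = 20, denominator = 56 + j72.
|T(j4)| = |20| / |56 + j72| = 20 / 91.214 ≈ 0.2193.

|T(j4)| ≈ 0.2193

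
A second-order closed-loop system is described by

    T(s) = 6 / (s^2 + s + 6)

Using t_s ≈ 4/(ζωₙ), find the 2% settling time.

Comparing s^2 + s + 6 to s^2 + 2ζωₙs + ωₙ²: ωₙ = √6 ≈ 2.449 rad/s and ζ = 1/(2·√6) ≈ 0.2041.
ζωₙ = 1/2 = 0.5, so t_s ≈ 4/(ζωₙ) = 4/0.5 = 8 s.

t_s ≈ 8 s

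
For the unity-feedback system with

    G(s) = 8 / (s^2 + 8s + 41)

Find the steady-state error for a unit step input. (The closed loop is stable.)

G(s) has no poles at the origin.
This is a Type 0 system. Kp = lim_{s→0} G(s) = 8/41.
e_ss = 1/(1 + Kp) = 1/(1 + 8/41) = 41/49 ≈ 0.8367.

e_ss = 0.8367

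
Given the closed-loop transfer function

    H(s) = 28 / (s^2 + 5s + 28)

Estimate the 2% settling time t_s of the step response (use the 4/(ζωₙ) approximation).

Comparing s^2 + 5s + 28 to s^2 + 2ζωₙs + ωₙ²: ωₙ = √28 ≈ 5.292 rad/s and ζ = 5/(2·√28) ≈ 0.4725.
ζωₙ = 5/2 = 2.5, so t_s ≈ 4/(ζωₙ) = 4/2.5 = 1.600 s.

t_s ≈ 1.600 s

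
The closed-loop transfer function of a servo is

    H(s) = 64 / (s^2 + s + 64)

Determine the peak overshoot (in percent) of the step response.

Comparing s^2 + s + 64 to s^2 + 2ζωₙs + ωₙ²: ωₙ = 8 rad/s and ζ = 1/(2·8) = 0.0625.
%OS = 100·exp(−πζ/√(1−ζ²)) = 100·exp(−π·0.0625/√(1−0.0625²)) ≈ 82.1%.

%OS ≈ 82.1%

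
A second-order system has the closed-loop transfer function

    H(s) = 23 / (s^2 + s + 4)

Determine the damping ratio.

ζ = 0.25

Compare the denominator to the standard form s^2 + 2ζωₙs + ωₙ².
ωₙ² = 4, so ωₙ = 2 rad/s.
2ζωₙ = 1, so ζ = 1/(2·2) = 0.25.
With ζ = 0.25 the response is underdamped.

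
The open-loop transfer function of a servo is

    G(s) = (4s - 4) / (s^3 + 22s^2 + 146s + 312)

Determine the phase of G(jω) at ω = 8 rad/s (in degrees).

∠G(j8) ≈ -51.97°

At s = j8: numerator = -4 + j32, denominator = -1096 + j656.
∠G = ∠num − ∠den = 97.125° − (149.10°) = -51.97°.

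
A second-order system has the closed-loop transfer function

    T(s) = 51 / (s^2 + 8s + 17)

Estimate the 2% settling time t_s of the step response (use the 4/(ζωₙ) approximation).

t_s ≈ 1 s

Comparing s^2 + 8s + 17 to s^2 + 2ζωₙs + ωₙ²: ωₙ = √17 ≈ 4.123 rad/s and ζ = 8/(2·√17) ≈ 0.9701.
ζωₙ = 8/2 = 4, so t_s ≈ 4/(ζωₙ) = 4/4 = 1 s.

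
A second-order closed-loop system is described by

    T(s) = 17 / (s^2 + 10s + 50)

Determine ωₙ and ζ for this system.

ωₙ ≈ 7.071 rad/s, ζ ≈ 0.7071

Compare the denominator to the standard form s^2 + 2ζωₙs + ωₙ².
ωₙ² = 50, so ωₙ = √50 ≈ 7.071 rad/s.
2ζωₙ = 10, so ζ = 10/(2·√50) ≈ 0.7071.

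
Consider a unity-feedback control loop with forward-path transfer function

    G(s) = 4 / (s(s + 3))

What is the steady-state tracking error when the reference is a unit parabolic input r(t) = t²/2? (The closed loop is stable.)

e_ss = ∞

G(s) has one pole at the origin.
This is a Type 1 system; Ka = lim_{s→0} s^2·G(s) = 0, so the steady-state error for a parabola input is infinite.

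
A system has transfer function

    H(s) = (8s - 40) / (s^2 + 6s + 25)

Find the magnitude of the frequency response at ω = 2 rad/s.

|H(j2)| ≈ 1.781

Substitute s = j2: numerator = -40 + j16, denominator = 21 + j12.
|H(j2)| = |-40 + j16| / |21 + j12| = 43.081 / 24.187 ≈ 1.781.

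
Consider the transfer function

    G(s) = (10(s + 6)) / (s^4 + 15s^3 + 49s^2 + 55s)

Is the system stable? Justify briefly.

marginally stable

The denominator s^4 + 15s^3 + 49s^2 + 55s factors as s(s^2 + 4s + 5)(s + 11), giving poles at s = 0, -2 ± j, -11.
Since the simple pole(s) at s = 0 lie on the jω-axis with none in the right half-plane, the system is marginally stable.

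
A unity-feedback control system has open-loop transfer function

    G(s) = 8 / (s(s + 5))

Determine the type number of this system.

Type 1

The denominator has 1 factor of s at the origin (free integrator), so this is a Type 1 system.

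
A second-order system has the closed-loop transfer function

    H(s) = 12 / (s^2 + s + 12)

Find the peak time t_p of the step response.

t_p ≈ 0.9165 s

Comparing s^2 + s + 12 to s^2 + 2ζωₙs + ωₙ²: ωₙ = √12 ≈ 3.464 rad/s and ζ = 1/(2·√12) ≈ 0.1443.
ζωₙ = 1/2 = 0.5, so ω_d = ωₙ√(1−ζ²) = √(ωₙ² − (ζωₙ)²) = √(12 − 0.5²) = √11.75 ≈ 3.428 rad/s.
t_p = π/ω_d = π/3.428 ≈ 0.9165 s.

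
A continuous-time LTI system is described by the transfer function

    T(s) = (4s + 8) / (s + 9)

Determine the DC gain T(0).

Set s = 0: T(0) = (8) / (9) = 8/9.

T(0) = 8/9 ≈ 0.8889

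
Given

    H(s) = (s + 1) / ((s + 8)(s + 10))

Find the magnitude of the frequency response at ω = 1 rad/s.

Substitute s = j1: numerator = 1 + j1, denominator = 79 + j18.
|H(j1)| = |1 + j1| / |79 + j18| = 1.4142 / 81.025 ≈ 0.01745.

|H(j1)| ≈ 0.01745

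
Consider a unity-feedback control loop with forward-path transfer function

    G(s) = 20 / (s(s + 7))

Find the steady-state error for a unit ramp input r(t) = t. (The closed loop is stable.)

G(s) has one pole at the origin.
This is a Type 1 system. Kv = lim_{s→0} s·G(s) = 20/7.
e_ss = 1/Kv = 1/(20/7) = 7/20 ≈ 0.3500.

e_ss = 0.3500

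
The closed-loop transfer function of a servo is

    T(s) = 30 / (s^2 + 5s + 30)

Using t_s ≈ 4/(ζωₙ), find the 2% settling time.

t_s ≈ 1.600 s

Comparing s^2 + 5s + 30 to s^2 + 2ζωₙs + ωₙ²: ωₙ = √30 ≈ 5.477 rad/s and ζ = 5/(2·√30) ≈ 0.4564.
ζωₙ = 5/2 = 2.5, so t_s ≈ 4/(ζωₙ) = 4/2.5 = 1.600 s.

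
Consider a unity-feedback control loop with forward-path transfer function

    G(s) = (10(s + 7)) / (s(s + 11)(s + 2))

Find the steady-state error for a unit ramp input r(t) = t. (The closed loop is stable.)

G(s) has one pole at the origin.
This is a Type 1 system. Kv = lim_{s→0} s·G(s) = 70/22 = 35/11.
e_ss = 1/Kv = 1/(35/11) = 11/35 ≈ 0.3143.

e_ss = 0.3143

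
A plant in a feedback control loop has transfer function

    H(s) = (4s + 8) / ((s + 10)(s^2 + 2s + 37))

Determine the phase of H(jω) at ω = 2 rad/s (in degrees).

∠H(j2) ≈ 26.78°

At s = j2: numerator = 8 + j8, denominator = 322 + j106.
∠H = ∠num − ∠den = 45° − (18.221°) = 26.78°.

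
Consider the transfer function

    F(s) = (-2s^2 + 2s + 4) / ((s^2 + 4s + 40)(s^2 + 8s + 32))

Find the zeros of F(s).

s = -1, 2

Set the numerator to zero: -2s^2 + 2s + 4 = 0, i.e. -2·(s^2 - s - 2) = 0.
Factoring: (s + 1)(s - 2) = 0.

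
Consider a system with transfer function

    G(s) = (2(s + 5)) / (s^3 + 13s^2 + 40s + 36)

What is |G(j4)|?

|G(j4)| ≈ 0.06501

Substitute s = j4: numerator = 10 + j8, denominator = -172 + j96.
|G(j4)| = |10 + j8| / |-172 + j96| = 12.806 / 196.98 ≈ 0.06501.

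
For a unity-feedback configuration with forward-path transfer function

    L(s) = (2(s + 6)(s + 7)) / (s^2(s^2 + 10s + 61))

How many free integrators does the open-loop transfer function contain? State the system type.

Type 2

The denominator has 2 factors of s at the origin (free integrators), so this is a Type 2 system.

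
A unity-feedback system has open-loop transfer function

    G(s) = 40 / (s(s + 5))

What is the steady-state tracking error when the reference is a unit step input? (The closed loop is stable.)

e_ss = 0

G(s) has one pole at the origin.
This is a Type 1 system; for a step input the steady-state error is zero.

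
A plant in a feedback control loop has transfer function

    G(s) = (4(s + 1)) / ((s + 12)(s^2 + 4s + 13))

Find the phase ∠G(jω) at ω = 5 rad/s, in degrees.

At s = j5: numerator = 4 + j20, denominator = -244 + j180.
∠G = ∠num − ∠den = 78.690° − (143.58°) = -64.89°.

∠G(j5) ≈ -64.89°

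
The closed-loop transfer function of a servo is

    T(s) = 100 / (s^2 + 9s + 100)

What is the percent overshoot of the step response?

%OS ≈ 20.5%

Comparing s^2 + 9s + 100 to s^2 + 2ζωₙs + ωₙ²: ωₙ = 10 rad/s and ζ = 9/(2·10) = 0.45.
%OS = 100·exp(−πζ/√(1−ζ²)) = 100·exp(−π·0.45/√(1−0.45²)) ≈ 20.5%.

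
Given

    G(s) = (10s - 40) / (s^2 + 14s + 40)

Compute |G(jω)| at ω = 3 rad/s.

Substitute s = j3: numerator = -40 + j30, denominator = 31 + j42.
|G(j3)| = |-40 + j30| / |31 + j42| = 50 / 52.202 ≈ 0.9578.

|G(j3)| ≈ 0.9578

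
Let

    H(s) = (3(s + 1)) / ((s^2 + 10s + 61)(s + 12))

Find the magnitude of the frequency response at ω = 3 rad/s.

Substitute s = j3: numerator = 3 + j9, denominator = 534 + j516.
|H(j3)| = |3 + j9| / |534 + j516| = 9.4868 / 742.57 ≈ 0.01278.

|H(j3)| ≈ 0.01278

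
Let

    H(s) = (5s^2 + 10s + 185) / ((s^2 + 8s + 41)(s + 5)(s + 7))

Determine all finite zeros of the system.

s = -1 ± 6j

Set the numerator to zero: 5s^2 + 10s + 185 = 0, i.e. 5·(s^2 + 2s + 37) = 0.
Factoring: (s^2 + 2s + 37) = 0.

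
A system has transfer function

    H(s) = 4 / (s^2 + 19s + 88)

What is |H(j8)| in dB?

Substitute s = j8: numerator = 4, denominator = 24 + j152.
|H(j8)| = |4| / |24 + j152| = 4 / 153.88 ≈ 0.02599.
In decibels: 20·log₁₀(0.02599) ≈ -31.7 dB.

|H(j8)|_dB ≈ -31.7 dB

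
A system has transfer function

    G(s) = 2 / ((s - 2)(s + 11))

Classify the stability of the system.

The poles can be read from the denominator factors: s = 2, -11.
Since the pole(s) at s = 2 lie in the right half-plane, the system is unstable.

unstable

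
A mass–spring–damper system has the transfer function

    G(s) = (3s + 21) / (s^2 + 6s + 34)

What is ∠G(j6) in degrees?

∠G(j6) ≈ -52.58°

At s = j6: numerator = 21 + j18, denominator = -2 + j36.
∠G = ∠num − ∠den = 40.601° − (93.180°) = -52.58°.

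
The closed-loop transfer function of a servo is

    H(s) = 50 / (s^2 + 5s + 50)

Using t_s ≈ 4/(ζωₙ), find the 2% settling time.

Comparing s^2 + 5s + 50 to s^2 + 2ζωₙs + ωₙ²: ωₙ = √50 ≈ 7.071 rad/s and ζ = 5/(2·√50) ≈ 0.3536.
ζωₙ = 5/2 = 2.5, so t_s ≈ 4/(ζωₙ) = 4/2.5 = 1.600 s.

t_s ≈ 1.600 s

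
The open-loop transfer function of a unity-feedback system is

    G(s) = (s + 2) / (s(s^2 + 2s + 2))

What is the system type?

Type 1

The denominator has 1 factor of s at the origin (free integrator), so this is a Type 1 system.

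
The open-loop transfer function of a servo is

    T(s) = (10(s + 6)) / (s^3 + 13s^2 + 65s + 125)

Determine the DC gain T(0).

Set s = 0: T(0) = (60) / (125) = 12/25.

T(0) = 12/25 ≈ 0.4800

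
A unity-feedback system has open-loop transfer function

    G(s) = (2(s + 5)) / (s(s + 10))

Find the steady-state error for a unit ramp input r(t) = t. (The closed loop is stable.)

e_ss = 1

G(s) has one pole at the origin.
This is a Type 1 system. Kv = lim_{s→0} s·G(s) = 10/10 = 1.
e_ss = 1/Kv = 1/(1) = 1.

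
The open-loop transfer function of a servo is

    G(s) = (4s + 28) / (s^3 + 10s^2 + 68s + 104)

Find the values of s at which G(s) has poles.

s = -4 + 6j, -4 - 6j, -2

The poles are the roots of the denominator s^3 + 10s^2 + 68s + 104 = 0.
Trying s = -2: the polynomial evaluates to 0, so (s + 2) is a factor.
Dividing out leaves s^2 + 8s + 52 = 0.
The quadratic formula then gives s = -4 ± 6j.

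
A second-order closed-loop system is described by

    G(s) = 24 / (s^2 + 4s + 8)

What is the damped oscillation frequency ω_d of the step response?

ω_d = 2 rad/s

Comparing s^2 + 4s + 8 to s^2 + 2ζωₙs + ωₙ²: ωₙ = √8 ≈ 2.828 rad/s and ζ = 4/(2·√8) ≈ 0.7071.
ζωₙ = 4/2 = 2, so ω_d = ωₙ√(1−ζ²) = √(ωₙ² − (ζωₙ)²) = √(8 − 2²) = √4 = 2 rad/s.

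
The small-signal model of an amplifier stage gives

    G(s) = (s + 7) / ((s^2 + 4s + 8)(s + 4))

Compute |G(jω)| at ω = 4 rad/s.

Substitute s = j4: numerator = 7 + j4, denominator = -96 + j32.
|G(j4)| = |7 + j4| / |-96 + j32| = 8.0623 / 101.19 ≈ 0.07967.

|G(j4)| ≈ 0.07967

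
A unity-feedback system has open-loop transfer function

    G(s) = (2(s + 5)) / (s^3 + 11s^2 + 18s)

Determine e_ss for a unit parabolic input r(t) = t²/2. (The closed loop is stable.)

G(s) has one pole at the origin.
This is a Type 1 system; Ka = lim_{s→0} s^2·G(s) = 0, so the steady-state error for a parabola input is infinite.

e_ss = ∞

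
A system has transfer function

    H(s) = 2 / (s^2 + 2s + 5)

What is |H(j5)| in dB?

|H(j5)|_dB ≈ -21.0 dB

Substitute s = j5: numerator = 2, denominator = -20 + j10.
|H(j5)| = |2| / |-20 + j10| = 2 / 22.361 ≈ 0.08944.
In decibels: 20·log₁₀(0.08944) ≈ -21.0 dB.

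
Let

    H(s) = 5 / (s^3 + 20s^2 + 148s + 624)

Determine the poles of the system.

The poles are the roots of the denominator s^3 + 20s^2 + 148s + 624 = 0.
Trying s = -12: the polynomial evaluates to 0, so (s + 12) is a factor.
Dividing out leaves s^2 + 8s + 52 = 0.
The quadratic formula then gives s = -4 ± 6j.

s = -4 ± 6j, -12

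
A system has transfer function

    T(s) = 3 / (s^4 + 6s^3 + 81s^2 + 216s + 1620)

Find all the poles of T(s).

s = ±6j, -3 ± 6j

The poles are the roots of the denominator s^4 + 6s^3 + 81s^2 + 216s + 1620 = 0.
No real roots exist; factor into two real quadratics: (s^2 + 36)(s^2 + 6s + 45) = 0.
Each quadratic gives a conjugate pair via the quadratic formula.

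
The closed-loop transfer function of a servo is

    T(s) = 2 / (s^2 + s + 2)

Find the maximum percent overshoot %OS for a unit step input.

Comparing s^2 + s + 2 to s^2 + 2ζωₙs + ωₙ²: ωₙ = √2 ≈ 1.414 rad/s and ζ = 1/(2·√2) ≈ 0.3536.
%OS = 100·exp(−πζ/√(1−ζ²)) = 100·exp(−π·0.3536/√(1−0.3536²)) ≈ 30.5%.

%OS ≈ 30.5%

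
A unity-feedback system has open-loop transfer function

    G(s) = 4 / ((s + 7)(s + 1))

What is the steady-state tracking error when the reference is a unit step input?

G(s) has no poles at the origin.
This is a Type 0 system. Kp = lim_{s→0} G(s) = 4/7.
e_ss = 1/(1 + Kp) = 1/(1 + 4/7) = 7/11 ≈ 0.6364.

e_ss = 0.6364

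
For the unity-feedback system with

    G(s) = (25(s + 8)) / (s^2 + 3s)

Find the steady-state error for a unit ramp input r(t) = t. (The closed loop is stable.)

G(s) has one pole at the origin.
This is a Type 1 system. Kv = lim_{s→0} s·G(s) = 200/3.
e_ss = 1/Kv = 1/(200/3) = 3/200 ≈ 0.01500.

e_ss = 0.01500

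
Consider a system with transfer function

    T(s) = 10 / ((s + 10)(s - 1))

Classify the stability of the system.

The poles can be read from the denominator factors: s = -10, 1.
Since the pole(s) at s = 1 lie in the right half-plane, the system is unstable.

unstable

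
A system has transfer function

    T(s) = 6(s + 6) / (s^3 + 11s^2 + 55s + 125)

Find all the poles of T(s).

The poles are the roots of the denominator s^3 + 11s^2 + 55s + 125 = 0.
Trying s = -5: the polynomial evaluates to 0, so (s + 5) is a factor.
Dividing out leaves s^2 + 6s + 25 = 0.
The quadratic formula then gives s = -3 ± 4j.

s = -3 + 4j, -3 - 4j, -5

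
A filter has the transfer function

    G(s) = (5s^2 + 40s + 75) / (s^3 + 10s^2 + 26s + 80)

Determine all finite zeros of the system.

s = -3, -5

Set the numerator to zero: 5s^2 + 40s + 75 = 0, i.e. 5·(s^2 + 8s + 15) = 0.
Factoring: (s + 3)(s + 5) = 0.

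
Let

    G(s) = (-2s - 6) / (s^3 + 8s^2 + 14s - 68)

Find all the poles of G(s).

s = -5 ± 3j, 2

The poles are the roots of the denominator s^3 + 8s^2 + 14s - 68 = 0.
Trying s = 2: the polynomial evaluates to 0, so (s - 2) is a factor.
Dividing out leaves s^2 + 10s + 34 = 0.
The quadratic formula then gives s = -5 ± 3j.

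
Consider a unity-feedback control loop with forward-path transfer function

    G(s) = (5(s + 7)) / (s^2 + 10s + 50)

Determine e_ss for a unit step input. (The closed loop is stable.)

G(s) has no poles at the origin.
This is a Type 0 system. Kp = lim_{s→0} G(s) = 35/50 = 7/10.
e_ss = 1/(1 + Kp) = 1/(1 + 7/10) = 10/17 ≈ 0.5882.

e_ss = 0.5882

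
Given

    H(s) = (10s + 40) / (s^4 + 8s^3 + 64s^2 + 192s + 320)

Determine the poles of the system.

s = -2 ± 6j, -2 ± 2j

The poles are the roots of the denominator s^4 + 8s^3 + 64s^2 + 192s + 320 = 0.
No real roots exist; factor into two real quadratics: (s^2 + 4s + 40)(s^2 + 4s + 8) = 0.
Each quadratic gives a conjugate pair via the quadratic formula.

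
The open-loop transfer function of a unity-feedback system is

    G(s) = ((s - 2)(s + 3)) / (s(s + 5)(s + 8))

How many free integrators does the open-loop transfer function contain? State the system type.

Type 1

The denominator has 1 factor of s at the origin (free integrator), so this is a Type 1 system.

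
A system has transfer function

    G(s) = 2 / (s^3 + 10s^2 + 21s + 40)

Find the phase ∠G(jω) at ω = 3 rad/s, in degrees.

At s = j3: numerator = 2, denominator = -50 + j36.
∠G = ∠num − ∠den = 0° − (144.25°) = -144.2°.

∠G(j3) ≈ -144.2°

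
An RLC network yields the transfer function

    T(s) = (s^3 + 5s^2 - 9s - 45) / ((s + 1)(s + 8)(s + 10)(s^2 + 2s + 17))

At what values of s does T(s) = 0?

Set the numerator to zero: s^3 + 5s^2 - 9s - 45 = 0.
Factoring: (s - 3)(s + 5)(s + 3) = 0.

s = 3, -5, -3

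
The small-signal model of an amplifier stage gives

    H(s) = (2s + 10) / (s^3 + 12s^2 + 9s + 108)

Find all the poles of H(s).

The poles are the roots of the denominator s^3 + 12s^2 + 9s + 108 = 0.
Trying s = -12: the polynomial evaluates to 0, so (s + 12) is a factor.
Dividing out leaves s^2 + 9 = 0.
The quadratic formula then gives s = 0 ± 3j.

s = ±3j, -12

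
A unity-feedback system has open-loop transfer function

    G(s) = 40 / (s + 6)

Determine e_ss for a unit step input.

e_ss = 0.1304

G(s) has no poles at the origin.
This is a Type 0 system. Kp = lim_{s→0} G(s) = 40/6 = 20/3.
e_ss = 1/(1 + Kp) = 1/(1 + 20/3) = 3/23 ≈ 0.1304.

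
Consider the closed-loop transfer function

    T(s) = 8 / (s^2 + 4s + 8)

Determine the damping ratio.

ζ ≈ 0.7071

Compare the denominator to the standard form s^2 + 2ζωₙs + ωₙ².
ωₙ² = 8, so ωₙ = √8 ≈ 2.828 rad/s.
2ζωₙ = 4, so ζ = 4/(2·√8) ≈ 0.7071.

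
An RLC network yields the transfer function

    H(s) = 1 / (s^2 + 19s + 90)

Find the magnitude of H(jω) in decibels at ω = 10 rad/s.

Substitute s = j10: numerator = 1, denominator = -10 + j190.
|H(j10)| = |1| / |-10 + j190| = 1 / 190.26 ≈ 0.005256.
In decibels: 20·log₁₀(0.005256) ≈ -45.6 dB.

|H(j10)|_dB ≈ -45.6 dB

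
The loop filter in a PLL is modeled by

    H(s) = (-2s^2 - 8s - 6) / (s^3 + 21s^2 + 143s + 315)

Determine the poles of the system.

s = -7, -9, -5

The poles are the roots of the denominator s^3 + 21s^2 + 143s + 315 = 0.
Trying s = -7: the polynomial evaluates to 0, so (s + 7) is a factor.
Dividing out leaves s^2 + 14s + 45 = 0.
Factoring the quadratic: (s + 9)(s + 5) = 0.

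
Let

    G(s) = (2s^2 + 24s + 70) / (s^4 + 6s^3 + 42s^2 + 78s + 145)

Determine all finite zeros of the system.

s = -7, -5

Set the numerator to zero: 2s^2 + 24s + 70 = 0, i.e. 2·(s^2 + 12s + 35) = 0.
Factoring: (s + 7)(s + 5) = 0.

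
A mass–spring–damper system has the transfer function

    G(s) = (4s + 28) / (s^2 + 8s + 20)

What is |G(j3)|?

Substitute s = j3: numerator = 28 + j12, denominator = 11 + j24.
|G(j3)| = |28 + j12| / |11 + j24| = 30.463 / 26.401 ≈ 1.154.

|G(j3)| ≈ 1.154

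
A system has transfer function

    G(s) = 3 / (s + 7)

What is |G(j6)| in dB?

Substitute s = j6: numerator = 3, denominator = 7 + j6.
|G(j6)| = |3| / |7 + j6| = 3 / 9.2195 ≈ 0.3254.
In decibels: 20·log₁₀(0.3254) ≈ -9.75 dB.

|G(j6)|_dB ≈ -9.75 dB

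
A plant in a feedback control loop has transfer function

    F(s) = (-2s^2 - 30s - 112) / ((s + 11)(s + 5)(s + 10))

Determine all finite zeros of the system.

Set the numerator to zero: -2s^2 - 30s - 112 = 0, i.e. -2·(s^2 + 15s + 56) = 0.
Factoring: (s + 8)(s + 7) = 0.

s = -8, -7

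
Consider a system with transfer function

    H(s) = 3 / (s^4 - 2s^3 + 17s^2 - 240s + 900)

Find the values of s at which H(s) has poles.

The poles are the roots of the denominator s^4 - 2s^3 + 17s^2 - 240s + 900 = 0.
No real roots exist; factor into two real quadratics: (s^2 - 8s + 20)(s^2 + 6s + 45) = 0.
Each quadratic gives a conjugate pair via the quadratic formula.

s = 4 + 2j, 4 - 2j, -3 + 6j, -3 - 6j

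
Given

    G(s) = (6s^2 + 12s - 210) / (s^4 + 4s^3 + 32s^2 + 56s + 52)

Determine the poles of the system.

The poles are the roots of the denominator s^4 + 4s^3 + 32s^2 + 56s + 52 = 0.
No real roots exist; factor into two real quadratics: (s^2 + 2s + 2)(s^2 + 2s + 26) = 0.
Each quadratic gives a conjugate pair via the quadratic formula.

s = -1 + j, -1 - j, -1 + 5j, -1 - 5j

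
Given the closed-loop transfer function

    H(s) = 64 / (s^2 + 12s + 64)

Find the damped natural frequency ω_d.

ω_d ≈ 5.292 rad/s

Comparing s^2 + 12s + 64 to s^2 + 2ζωₙs + ωₙ²: ωₙ = 8 rad/s and ζ = 12/(2·8) = 0.75.
ζωₙ = 12/2 = 6, so ω_d = ωₙ√(1−ζ²) = √(ωₙ² − (ζωₙ)²) = √(64 − 6²) = √28 ≈ 5.292 rad/s.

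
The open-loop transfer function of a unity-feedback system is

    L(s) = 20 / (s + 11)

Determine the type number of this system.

The denominator has no factor of s at the origin — no free integrator — so this is a Type 0 system.

Type 0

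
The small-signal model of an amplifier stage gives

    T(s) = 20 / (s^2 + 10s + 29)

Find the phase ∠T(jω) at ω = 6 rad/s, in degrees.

At s = j6: numerator = 20, denominator = -7 + j60.
∠T = ∠num − ∠den = 0° − (96.654°) = -96.65°.

∠T(j6) ≈ -96.65°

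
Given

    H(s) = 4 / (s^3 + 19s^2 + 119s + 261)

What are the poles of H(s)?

s = -5 + 2j, -5 - 2j, -9

The poles are the roots of the denominator s^3 + 19s^2 + 119s + 261 = 0.
Trying s = -9: the polynomial evaluates to 0, so (s + 9) is a factor.
Dividing out leaves s^2 + 10s + 29 = 0.
The quadratic formula then gives s = -5 ± 2j.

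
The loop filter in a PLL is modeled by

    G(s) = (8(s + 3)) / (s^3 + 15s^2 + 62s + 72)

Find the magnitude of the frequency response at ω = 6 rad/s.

Substitute s = j6: numerator = 24 + j48, denominator = -468 + j156.
|G(j6)| = |24 + j48| / |-468 + j156| = 53.666 / 493.32 ≈ 0.1088.

|G(j6)| ≈ 0.1088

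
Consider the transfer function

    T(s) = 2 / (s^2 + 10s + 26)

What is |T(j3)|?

Substitute s = j3: numerator = 2, denominator = 17 + j30.
|T(j3)| = |2| / |17 + j30| = 2 / 34.482 ≈ 0.05800.

|T(j3)| ≈ 0.05800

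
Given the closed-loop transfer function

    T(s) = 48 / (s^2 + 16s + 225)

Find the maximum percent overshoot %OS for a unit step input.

Comparing s^2 + 16s + 225 to s^2 + 2ζωₙs + ωₙ²: ωₙ = 15 rad/s and ζ = 16/(2·15) ≈ 0.5333.
%OS = 100·exp(−πζ/√(1−ζ²)) = 100·exp(−π·0.5333/√(1−0.5333²)) ≈ 13.8%.

%OS ≈ 13.8%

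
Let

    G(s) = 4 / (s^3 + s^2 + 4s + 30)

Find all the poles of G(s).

s = 1 ± 3j, -3

The poles are the roots of the denominator s^3 + s^2 + 4s + 30 = 0.
Trying s = -3: the polynomial evaluates to 0, so (s + 3) is a factor.
Dividing out leaves s^2 - 2s + 10 = 0.
The quadratic formula then gives s = 1 ± 3j.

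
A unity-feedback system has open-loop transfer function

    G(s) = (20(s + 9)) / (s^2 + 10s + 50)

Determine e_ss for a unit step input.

G(s) has no poles at the origin.
This is a Type 0 system. Kp = lim_{s→0} G(s) = 180/50 = 18/5.
e_ss = 1/(1 + Kp) = 1/(1 + 18/5) = 5/23 ≈ 0.2174.

e_ss = 0.2174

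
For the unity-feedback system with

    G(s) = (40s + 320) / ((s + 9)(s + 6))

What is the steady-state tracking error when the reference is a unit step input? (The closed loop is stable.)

e_ss = 0.1444

G(s) has no poles at the origin.
This is a Type 0 system. Kp = lim_{s→0} G(s) = 320/54 = 160/27.
e_ss = 1/(1 + Kp) = 1/(1 + 160/27) = 27/187 ≈ 0.1444.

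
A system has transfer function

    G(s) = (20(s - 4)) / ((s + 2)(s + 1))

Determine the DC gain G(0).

At s = 0 each factor (s + a) contributes a and each (s^2 + bs + c) contributes c.
G(0) = 20·(-4) / ((2) · (1)) = -80/2 = -40.

G(0) = -40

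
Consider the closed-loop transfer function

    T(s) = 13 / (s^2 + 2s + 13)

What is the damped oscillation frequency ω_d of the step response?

ω_d ≈ 3.464 rad/s

Comparing s^2 + 2s + 13 to s^2 + 2ζωₙs + ωₙ²: ωₙ = √13 ≈ 3.606 rad/s and ζ = 2/(2·√13) ≈ 0.2774.
ζωₙ = 2/2 = 1, so ω_d = ωₙ√(1−ζ²) = √(ωₙ² − (ζωₙ)²) = √(13 − 1²) = √12 ≈ 3.464 rad/s.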